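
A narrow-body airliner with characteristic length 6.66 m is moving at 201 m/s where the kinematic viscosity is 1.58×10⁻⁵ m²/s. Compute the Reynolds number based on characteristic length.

Re = v·c/ν = 201 × 6.66 / (1.58×10⁻⁵) = 8.47×10^7

Re = 8.47×10^7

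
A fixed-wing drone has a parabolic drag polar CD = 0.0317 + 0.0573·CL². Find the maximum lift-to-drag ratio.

(L/D)max = 11.7

For CD = CD0 + K·CL², (L/D)max occurs at CL* = √(CD0/K) and equals 1/(2√(K·CD0)).
(L/D)max = 1/(2√(0.0573 × 0.0317)) = 1/(2 × 0.04262) = 11.7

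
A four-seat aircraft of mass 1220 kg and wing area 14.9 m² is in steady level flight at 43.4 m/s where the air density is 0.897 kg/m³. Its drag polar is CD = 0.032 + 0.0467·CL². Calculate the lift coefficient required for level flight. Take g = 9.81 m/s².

CL = 0.951

Level flight ⇒ L = W = m·g = 1220 × 9.81 = 11968 N.
q = ½ρv² = ½ × 0.897 × 43.4² = 844.8 Pa.
CL = W/(q·S) = 11968 / (844.8 × 14.9) = 0.9508.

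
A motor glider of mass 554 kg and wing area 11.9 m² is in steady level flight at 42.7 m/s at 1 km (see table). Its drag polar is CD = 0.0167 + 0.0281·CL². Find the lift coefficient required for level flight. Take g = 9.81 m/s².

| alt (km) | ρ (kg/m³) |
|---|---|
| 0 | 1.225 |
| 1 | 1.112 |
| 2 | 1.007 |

CL = 0.451

At 1 km, from the table: ρ = 1.112 kg/m³.
In steady level flight, lift balances weight: W = mg = 554 × 9.81 = 5434.7 N.
q = ½ρv² = ½ × 1.112 × 42.7² = 1014 Pa.
CL = W/(q·S) = 5434.7 / (1014 × 11.9) = 0.4505.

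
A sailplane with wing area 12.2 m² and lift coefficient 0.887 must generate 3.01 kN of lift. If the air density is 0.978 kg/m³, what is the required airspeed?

L = ½ρv²S·CL ⇒ v = √(2L/(ρ·S·CL))
v = √(2 × 3010 / (0.978 × 12.2 × 0.887)) = √568.8 = 23.8 m/s

v = 23.8 m/s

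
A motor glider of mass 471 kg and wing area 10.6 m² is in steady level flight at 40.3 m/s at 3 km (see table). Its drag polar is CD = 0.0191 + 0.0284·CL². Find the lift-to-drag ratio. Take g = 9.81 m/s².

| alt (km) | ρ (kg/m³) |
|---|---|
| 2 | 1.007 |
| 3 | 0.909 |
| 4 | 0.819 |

L/D = 20.4

At 3 km, from the table: ρ = 0.909 kg/m³.
In steady level flight, lift balances weight: W = mg = 471 × 9.81 = 4620.5 N.
Dynamic pressure q = 0.5 × 0.909 × 40.3² = 738.1 Pa.
CL = 2W/(ρv²S) = 2×4620.5/(0.909×40.3²×10.6) = 0.5905.
CD = 0.0191 + 0.0284 × 0.5905² = 0.029.
L/D = CL/CD = 0.5905 / 0.029 = 20.4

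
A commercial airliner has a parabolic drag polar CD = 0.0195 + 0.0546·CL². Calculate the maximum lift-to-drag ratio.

For CD = CD0 + K·CL², (L/D)max occurs at CL* = √(CD0/K) and equals 1/(2√(K·CD0)).
(L/D)max = 1/(2√(0.0546 × 0.0195)) = 1/(2 × 0.03263) = 15.3

(L/D)max = 15.3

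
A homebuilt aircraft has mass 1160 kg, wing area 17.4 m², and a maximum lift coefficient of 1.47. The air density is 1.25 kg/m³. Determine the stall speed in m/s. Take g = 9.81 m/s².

V_stall = 26.7 m/s

Stall occurs when L = W at CL,max. W = mg = 1160 × 9.81 = 11380 N.
V_stall = √(2W/(ρ·S·CL,max)) = √(2 × 11380 / (1.25 × 17.4 × 1.47))
V_stall = √711.8 = 26.7 m/s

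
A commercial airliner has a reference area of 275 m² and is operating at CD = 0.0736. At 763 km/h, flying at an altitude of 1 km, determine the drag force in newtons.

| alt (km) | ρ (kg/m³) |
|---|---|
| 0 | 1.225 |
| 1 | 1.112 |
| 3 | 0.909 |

D = 5.06×10^5 N

At 1 km, from the table: ρ = 1.112 kg/m³.
Convert speed: v = 763 km/h ÷ 3.6 = 211.9 m/s.
D = ½ρv²S·CD = ½ × 1.112 × 211.9² × 275 × 0.0736 = 5.06×10^5 N ≈ 506 kN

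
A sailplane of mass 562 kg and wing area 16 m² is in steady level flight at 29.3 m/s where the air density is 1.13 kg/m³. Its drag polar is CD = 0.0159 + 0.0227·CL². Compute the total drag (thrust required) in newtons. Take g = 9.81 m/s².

Level flight ⇒ L = W = m·g = 562 × 9.81 = 5513.2 N.
Dynamic pressure q = 0.5 × 1.13 × 29.3² = 485 Pa.
CL = W/(q·S) = 5513.2 / (485 × 16) = 0.7104.
CD = 0.0159 + 0.0227 × 0.7104² = 0.02736.
D = q·S·CD = 485 × 16 × 0.02736 = 212.3 N

D = 212 N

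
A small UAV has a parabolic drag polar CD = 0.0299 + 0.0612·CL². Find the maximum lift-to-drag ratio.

(L/D)max = 11.7

For CD = CD0 + K·CL², (L/D)max occurs at CL* = √(CD0/K) and equals 1/(2√(K·CD0)).
(L/D)max = 1/(2√(0.0612 × 0.0299)) = 1/(2 × 0.04278) = 11.7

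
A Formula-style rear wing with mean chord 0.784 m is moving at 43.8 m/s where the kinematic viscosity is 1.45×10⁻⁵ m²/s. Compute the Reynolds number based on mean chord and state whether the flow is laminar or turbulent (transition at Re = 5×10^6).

Re = v·c/ν = 43.8 × 0.784 / (1.45×10⁻⁵) = 2.37×10^6
Since 2.37×10^6 < 5×10^6, the flow is laminar.

Re = 2.37×10^6 (laminar)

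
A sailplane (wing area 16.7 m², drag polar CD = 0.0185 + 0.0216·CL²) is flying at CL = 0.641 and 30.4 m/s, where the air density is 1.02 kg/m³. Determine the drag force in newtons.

CD = 0.0185 + 0.0216 × 0.641² = 0.02738
D = ½ρv²S·CD = ½ × 1.02 × 30.4² × 16.7 × 0.02738 = 215 N

D = 215 N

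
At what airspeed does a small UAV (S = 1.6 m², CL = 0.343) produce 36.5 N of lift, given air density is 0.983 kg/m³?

v = 11.6 m/s

L = ½ρv²S·CL ⇒ v = √(2L/(ρ·S·CL))
v = √(2 × 36.5 / (0.983 × 1.6 × 0.343)) = √135.3 = 11.6 m/s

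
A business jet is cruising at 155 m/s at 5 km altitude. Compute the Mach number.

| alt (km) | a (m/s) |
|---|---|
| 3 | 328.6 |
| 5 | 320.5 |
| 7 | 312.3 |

M = 0.484

At 5 km, from the table: a = 320.5 m/s.
M = v/a = 155 / 320.5 = 0.484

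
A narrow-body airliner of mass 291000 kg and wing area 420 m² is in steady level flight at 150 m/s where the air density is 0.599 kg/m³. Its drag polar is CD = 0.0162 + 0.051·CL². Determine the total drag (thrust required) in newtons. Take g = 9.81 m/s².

Weight W = mg = 291000 × 9.81 = 2.8547×10^6 N; in level flight L = W.
Dynamic pressure q = 0.5 × 0.599 × 150² = 6739 Pa.
Required CL = L/(qS) = 2.8547×10^6/(6739·420) = 1.009.
CD = 0.0162 + 0.051 × 1.009² = 0.06808.
D = q·S·CD = 6739 × 420 × 0.06808 = 1.927×10^5 N

D = 1.93×10^5 N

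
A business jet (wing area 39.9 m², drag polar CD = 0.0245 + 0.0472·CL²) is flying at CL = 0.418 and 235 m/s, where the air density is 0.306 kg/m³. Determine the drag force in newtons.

D = 11000 N

CD = 0.0245 + 0.0472 × 0.418² = 0.03275
D = ½ρv²S·CD = ½ × 0.306 × 235² × 39.9 × 0.03275 = 11000 N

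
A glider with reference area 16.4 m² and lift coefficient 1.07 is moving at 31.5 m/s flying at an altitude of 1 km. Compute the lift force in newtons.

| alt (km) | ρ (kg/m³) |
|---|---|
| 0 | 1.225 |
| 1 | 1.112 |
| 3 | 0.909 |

At 1 km, from the table: ρ = 1.112 kg/m³.
L = ½ρv²S·CL = ½ × 1.112 × 31.5² × 16.4 × 1.07 = 9680 N ≈ 9.68 kN

L = 9680 N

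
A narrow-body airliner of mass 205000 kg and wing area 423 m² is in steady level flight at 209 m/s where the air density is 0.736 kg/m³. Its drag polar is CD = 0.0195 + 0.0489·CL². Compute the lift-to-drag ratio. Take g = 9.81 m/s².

In steady level flight, lift balances weight: W = mg = 205000 × 9.81 = 2.011×10^6 N.
q = ½ρv² = ½ × 0.736 × 209² = 16070 Pa.
CL = 2W/(ρv²S) = 2×2.011×10^6/(0.736×209²×423) = 0.2958.
CD = 0.0195 + 0.0489 × 0.2958² = 0.02378.
L/D = CL/CD = 0.2958 / 0.02378 = 12.4

L/D = 12.4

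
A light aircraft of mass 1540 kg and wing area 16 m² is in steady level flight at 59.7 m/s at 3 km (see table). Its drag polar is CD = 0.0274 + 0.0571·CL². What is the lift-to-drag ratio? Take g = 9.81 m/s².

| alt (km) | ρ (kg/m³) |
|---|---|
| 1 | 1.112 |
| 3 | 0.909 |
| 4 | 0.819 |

At 3 km, from the table: ρ = 0.909 kg/m³.
In steady level flight, lift balances weight: W = mg = 1540 × 9.81 = 15107 N.
q = ½ρv² = ½ × 0.909 × 59.7² = 1620 Pa.
Required CL = L/(qS) = 15107/(1620·16) = 0.5829.
CD = 0.0274 + 0.0571 × 0.5829² = 0.0468.
L/D = CL/CD = 0.5829 / 0.0468 = 12.5

L/D = 12.5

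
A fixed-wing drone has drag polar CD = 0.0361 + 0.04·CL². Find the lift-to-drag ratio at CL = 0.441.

CD = 0.0361 + 0.04 × 0.441² = 0.04388
L/D = CL/CD = 0.441 / 0.04388 = 10.1

L/D = 10.1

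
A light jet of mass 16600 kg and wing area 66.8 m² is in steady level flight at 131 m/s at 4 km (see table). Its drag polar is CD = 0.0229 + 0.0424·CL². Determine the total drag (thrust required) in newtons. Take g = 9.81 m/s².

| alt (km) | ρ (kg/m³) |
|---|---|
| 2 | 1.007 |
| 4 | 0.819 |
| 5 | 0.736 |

At 4 km, from the table: ρ = 0.819 kg/m³.
Level flight ⇒ L = W = m·g = 16600 × 9.81 = 1.6285×10^5 N.
Dynamic pressure q = 0.5 × 0.819 × 131² = 7027 Pa.
CL = 2W/(ρv²S) = 2×1.6285×10^5/(0.819×131²×66.8) = 0.3469.
CD = 0.0229 + 0.0424 × 0.3469² = 0.028.
D = q·S·CD = 7027 × 66.8 × 0.028 = 13150 N

D = 13100 N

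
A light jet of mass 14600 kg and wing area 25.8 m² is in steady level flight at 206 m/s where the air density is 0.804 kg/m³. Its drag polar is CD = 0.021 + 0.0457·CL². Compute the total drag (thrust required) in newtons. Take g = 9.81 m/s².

In steady level flight, lift balances weight: W = mg = 14600 × 9.81 = 1.4323×10^5 N.
q = ½ρv² = ½ × 0.804 × 206² = 17060 Pa.
CL = 2W/(ρv²S) = 2×1.4323×10^5/(0.804×206²×25.8) = 0.3254.
CD = 0.021 + 0.0457 × 0.3254² = 0.02584.
D = q·S·CD = 17060 × 25.8 × 0.02584 = 11370 N

D = 11400 N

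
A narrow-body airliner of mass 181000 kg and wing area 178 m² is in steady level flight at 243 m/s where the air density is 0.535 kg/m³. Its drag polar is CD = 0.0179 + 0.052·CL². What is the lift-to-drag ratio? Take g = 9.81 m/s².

L/D = 16.3

In steady level flight, lift balances weight: W = mg = 181000 × 9.81 = 1.7756×10^6 N.
q = ½ρv² = ½ × 0.535 × 243² = 15800 Pa.
Required CL = L/(qS) = 1.7756×10^6/(15800·178) = 0.6315.
CD = 0.0179 + 0.052 × 0.6315² = 0.03864.
L/D = CL/CD = 0.6315 / 0.03864 = 16.3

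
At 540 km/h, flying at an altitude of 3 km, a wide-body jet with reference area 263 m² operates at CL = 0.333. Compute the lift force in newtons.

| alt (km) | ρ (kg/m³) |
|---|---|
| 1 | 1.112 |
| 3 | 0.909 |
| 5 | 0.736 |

L = 8.96×10^5 N

At 3 km, from the table: ρ = 0.909 kg/m³.
Convert speed: v = 540 km/h ÷ 3.6 = 150 m/s.
Dynamic pressure q = ½ρv² = ½ × 0.909 × 150² = 10230 Pa.
L = q·S·CL = 10230 × 263 × 0.333 = 8.96×10^5 N ≈ 896 kN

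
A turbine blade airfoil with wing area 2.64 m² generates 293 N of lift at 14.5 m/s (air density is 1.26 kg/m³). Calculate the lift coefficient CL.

From L = ½ρv²S·CL, rearranging gives CL = 2L/(ρv²S).
CL = 2 × 293 / (1.26 × 14.5² × 2.64) = 0.838

CL = 0.838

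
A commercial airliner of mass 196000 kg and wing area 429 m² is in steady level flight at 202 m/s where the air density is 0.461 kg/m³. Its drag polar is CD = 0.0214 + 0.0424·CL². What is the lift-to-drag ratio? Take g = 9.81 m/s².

L/D = 15.4

In steady level flight, lift balances weight: W = mg = 196000 × 9.81 = 1.9228×10^6 N.
Dynamic pressure q = 0.5 × 0.461 × 202² = 9405 Pa.
CL = W/(q·S) = 1.9228×10^6 / (9405 × 429) = 0.4765.
CD = 0.0214 + 0.0424 × 0.4765² = 0.03103.
L/D = CL/CD = 0.4765 / 0.03103 = 15.4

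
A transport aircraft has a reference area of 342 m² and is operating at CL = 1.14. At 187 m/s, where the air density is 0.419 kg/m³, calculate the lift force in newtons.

Dynamic pressure q = ½ρv² = ½ × 0.419 × 187² = 7326 Pa.
L = q·S·CL = 7326 × 342 × 1.14 = 2.86×10^6 N ≈ 2860 kN

L = 2.86×10^6 N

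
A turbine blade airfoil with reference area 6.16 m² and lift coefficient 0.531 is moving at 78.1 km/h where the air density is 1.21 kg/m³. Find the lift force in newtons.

Convert speed: v = 78.1 km/h ÷ 3.6 = 21.69 m/s.
Dynamic pressure q = ½ρv² = ½ × 1.21 × 21.69² = 284.7 Pa.
L = q·S·CL = 284.7 × 6.16 × 0.531 = 931 N

L = 931 N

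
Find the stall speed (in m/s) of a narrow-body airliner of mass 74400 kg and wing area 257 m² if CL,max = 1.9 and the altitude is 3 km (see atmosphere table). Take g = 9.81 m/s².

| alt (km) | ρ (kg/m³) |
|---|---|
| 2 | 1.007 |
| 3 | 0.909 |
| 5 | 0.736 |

At 3 km, from the table: ρ = 0.909 kg/m³.
Weight W = mg = 74400 × 9.81 = 7.299×10^5 N.
From L = ½ρV²S·CL,max = W: V_stall = √(2W/(ρSCL,max)) = √(2·7.299×10^5/(0.909·257·1.9))
V_stall = √3289 = 57.3 m/s

V_stall = 57.3 m/s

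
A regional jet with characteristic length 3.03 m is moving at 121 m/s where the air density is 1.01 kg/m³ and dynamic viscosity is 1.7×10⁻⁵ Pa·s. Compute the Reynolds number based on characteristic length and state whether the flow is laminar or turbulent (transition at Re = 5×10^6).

Re = 2.18×10^7 (turbulent)

Re = ρ·v·c/μ = 1.01 × 121 × 3.03 / (1.7×10⁻⁵) = 2.18×10^7
Since 2.18×10^7 > 5×10^6, the flow is turbulent.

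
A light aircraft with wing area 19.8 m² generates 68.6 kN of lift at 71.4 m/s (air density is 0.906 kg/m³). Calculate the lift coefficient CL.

CL = 1.5

From L = ½ρv²S·CL, rearranging gives CL = 2L/(ρv²S).
CL = 2 × 68600 / (0.906 × 71.4² × 19.8) = 1.5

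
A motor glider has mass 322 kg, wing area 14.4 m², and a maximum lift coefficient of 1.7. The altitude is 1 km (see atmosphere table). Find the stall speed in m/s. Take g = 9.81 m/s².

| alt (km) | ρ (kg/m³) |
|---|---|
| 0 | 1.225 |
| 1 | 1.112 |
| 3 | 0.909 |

V_stall = 15.2 m/s

At 1 km, from the table: ρ = 1.112 kg/m³.
At stall, lift equals weight: L = W = m·g = 322 × 9.81 = 3159 N.
From L = ½ρV²S·CL,max = W: V_stall = √(2W/(ρSCL,max)) = √(2·3159/(1.112·14.4·1.7))
V_stall = √232.1 = 15.2 m/s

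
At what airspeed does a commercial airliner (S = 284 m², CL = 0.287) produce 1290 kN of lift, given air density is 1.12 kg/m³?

L = ½ρv²S·CL ⇒ v = √(2L/(ρ·S·CL))
v = √(2 × 1.29×10^6 / (1.12 × 284 × 0.287)) = √28260 = 168 m/s

v = 168 m/s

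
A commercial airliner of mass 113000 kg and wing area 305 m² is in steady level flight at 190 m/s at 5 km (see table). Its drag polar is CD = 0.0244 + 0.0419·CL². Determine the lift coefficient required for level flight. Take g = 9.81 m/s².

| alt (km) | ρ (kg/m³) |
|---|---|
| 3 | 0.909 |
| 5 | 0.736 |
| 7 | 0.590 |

At 5 km, from the table: ρ = 0.736 kg/m³.
Level flight ⇒ L = W = m·g = 113000 × 9.81 = 1.1085×10^6 N.
Dynamic pressure q = 0.5 × 0.736 × 190² = 13280 Pa.
CL = 2W/(ρv²S) = 2×1.1085×10^6/(0.736×190²×305) = 0.2736.

CL = 0.274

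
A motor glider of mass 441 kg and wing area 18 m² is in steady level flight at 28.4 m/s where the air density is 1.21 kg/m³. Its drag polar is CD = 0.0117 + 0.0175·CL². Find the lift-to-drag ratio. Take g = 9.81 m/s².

L/D = 30.9

Weight W = mg = 441 × 9.81 = 4326.2 N; in level flight L = W.
Dynamic pressure q = 0.5 × 1.21 × 28.4² = 488 Pa.
CL = W/(q·S) = 4326.2 / (488 × 18) = 0.4925.
CD = 0.0117 + 0.0175 × 0.4925² = 0.01595.
L/D = CL/CD = 0.4925 / 0.01595 = 30.9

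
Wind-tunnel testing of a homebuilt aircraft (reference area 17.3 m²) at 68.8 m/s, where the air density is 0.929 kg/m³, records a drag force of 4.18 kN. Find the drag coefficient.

From D = ½ρv²S·CD, rearranging gives CD = 2D/(ρv²S).
CD = 2 × 4180 / (0.929 × 68.8² × 17.3) = 0.11

CD = 0.11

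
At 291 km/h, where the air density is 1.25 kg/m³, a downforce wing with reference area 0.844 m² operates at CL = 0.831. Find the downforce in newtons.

Convert speed: v = 291 km/h ÷ 3.6 = 80.83 m/s.
Dynamic pressure q = ½ρv² = ½ × 1.25 × 80.83² = 4084 Pa.
L = q·S·CL = 4084 × 0.844 × 0.831 = 2860 N

L = 2860 N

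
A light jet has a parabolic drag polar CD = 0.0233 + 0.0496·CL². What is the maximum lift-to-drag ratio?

(L/D)max = 14.7

For CD = CD0 + K·CL², (L/D)max occurs at CL* = √(CD0/K) and equals 1/(2√(K·CD0)).
(L/D)max = 1/(2√(0.0496 × 0.0233)) = 1/(2 × 0.034) = 14.7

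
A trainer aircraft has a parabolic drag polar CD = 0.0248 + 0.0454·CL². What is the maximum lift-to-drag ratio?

For CD = CD0 + K·CL², (L/D)max occurs at CL* = √(CD0/K) and equals 1/(2√(K·CD0)).
(L/D)max = 1/(2√(0.0454 × 0.0248)) = 1/(2 × 0.03355) = 14.9

(L/D)max = 14.9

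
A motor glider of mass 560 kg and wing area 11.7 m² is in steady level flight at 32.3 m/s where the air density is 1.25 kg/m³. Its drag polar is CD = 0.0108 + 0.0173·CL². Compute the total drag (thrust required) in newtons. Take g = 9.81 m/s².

D = 151 N

Level flight ⇒ L = W = m·g = 560 × 9.81 = 5493.6 N.
Dynamic pressure q = 0.5 × 1.25 × 32.3² = 652.1 Pa.
CL = 2W/(ρv²S) = 2×5493.6/(1.25×32.3²×11.7) = 0.7201.
CD = 0.0108 + 0.0173 × 0.7201² = 0.01977.
D = q·S·CD = 652.1 × 11.7 × 0.01977 = 150.8 N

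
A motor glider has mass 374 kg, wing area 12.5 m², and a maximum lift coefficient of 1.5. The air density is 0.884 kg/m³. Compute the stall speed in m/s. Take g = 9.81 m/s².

V_stall = 21 m/s

At stall, lift equals weight: L = W = m·g = 374 × 9.81 = 3669 N.
V_stall = √(2W/(ρ·S·CL,max)) = √(2 × 3669 / (0.884 × 12.5 × 1.5))
V_stall = √442.7 = 21 m/s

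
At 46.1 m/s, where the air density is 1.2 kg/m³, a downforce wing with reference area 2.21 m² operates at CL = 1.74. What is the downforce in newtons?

L = 4900 N

Dynamic pressure q = ½ρv² = ½ × 1.2 × 46.1² = 1275 Pa.
L = q·S·CL = 1275 × 2.21 × 1.74 = 4900 N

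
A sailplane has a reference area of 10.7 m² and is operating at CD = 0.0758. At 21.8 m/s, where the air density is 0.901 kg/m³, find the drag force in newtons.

D = 174 N

Dynamic pressure q = ½ρv² = ½ × 0.901 × 21.8² = 214.1 Pa.
D = q·S·CD = 214.1 × 10.7 × 0.0758 = 174 N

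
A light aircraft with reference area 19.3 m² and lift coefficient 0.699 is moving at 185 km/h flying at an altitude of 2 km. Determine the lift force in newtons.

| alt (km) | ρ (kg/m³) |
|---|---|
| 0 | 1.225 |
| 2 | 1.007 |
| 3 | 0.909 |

At 2 km, from the table: ρ = 1.007 kg/m³.
Convert speed: v = 185 km/h ÷ 3.6 = 51.39 m/s.
Dynamic pressure q = ½ρv² = ½ × 1.007 × 51.39² = 1330 Pa.
L = q·S·CL = 1330 × 19.3 × 0.699 = 17900 N ≈ 17.9 kN

L = 17900 N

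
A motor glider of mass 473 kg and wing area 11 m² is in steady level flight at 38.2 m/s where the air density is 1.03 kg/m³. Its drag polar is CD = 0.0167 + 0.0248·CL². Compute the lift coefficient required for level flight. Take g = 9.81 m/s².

Level flight ⇒ L = W = m·g = 473 × 9.81 = 4640.1 N.
q = ½ρv² = ½ × 1.03 × 38.2² = 751.5 Pa.
Required CL = L/(qS) = 4640.1/(751.5·11) = 0.5613.

CL = 0.561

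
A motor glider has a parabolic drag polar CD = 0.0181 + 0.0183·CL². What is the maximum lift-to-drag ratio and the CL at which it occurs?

For CD = CD0 + K·CL², (L/D)max occurs at CL* = √(CD0/K) and equals 1/(2√(K·CD0)).
(L/D)max = 1/(2√(0.0183 × 0.0181)) = 1/(2 × 0.0182) = 27.5
CL* = √(0.0181/0.0183) = 0.995

(L/D)max = 27.5, at CL = 0.995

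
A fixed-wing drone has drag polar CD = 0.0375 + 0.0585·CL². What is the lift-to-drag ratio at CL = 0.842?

CD = 0.0375 + 0.0585 × 0.842² = 0.07897
L/D = CL/CD = 0.842 / 0.07897 = 10.7

L/D = 10.7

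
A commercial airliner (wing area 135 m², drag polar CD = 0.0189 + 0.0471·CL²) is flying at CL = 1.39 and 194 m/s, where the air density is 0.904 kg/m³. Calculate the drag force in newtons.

D = 2.52×10^5 N

CD = 0.0189 + 0.0471 × 1.39² = 0.1099
D = ½ρv²S·CD = ½ × 0.904 × 194² × 135 × 0.1099 = 2.52×10^5 N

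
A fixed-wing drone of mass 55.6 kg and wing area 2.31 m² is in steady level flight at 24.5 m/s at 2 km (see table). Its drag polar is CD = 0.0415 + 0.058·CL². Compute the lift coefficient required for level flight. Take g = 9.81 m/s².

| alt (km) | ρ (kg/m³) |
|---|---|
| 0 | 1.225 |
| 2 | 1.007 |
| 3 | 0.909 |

CL = 0.781

At 2 km, from the table: ρ = 1.007 kg/m³.
In steady level flight, lift balances weight: W = mg = 55.6 × 9.81 = 545.44 N.
q = ½ρv² = ½ × 1.007 × 24.5² = 302.2 Pa.
CL = 2W/(ρv²S) = 2×545.44/(1.007×24.5²×2.31) = 0.7813.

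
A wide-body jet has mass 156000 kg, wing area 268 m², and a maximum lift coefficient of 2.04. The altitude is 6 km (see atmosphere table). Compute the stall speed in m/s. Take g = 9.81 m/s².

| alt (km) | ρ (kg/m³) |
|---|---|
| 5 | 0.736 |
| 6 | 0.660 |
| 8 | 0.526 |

V_stall = 92.1 m/s

At 6 km, from the table: ρ = 0.660 kg/m³.
Stall occurs when L = W at CL,max. W = mg = 156000 × 9.81 = 1.53×10^6 N.
From L = ½ρV²S·CL,max = W: V_stall = √(2W/(ρSCL,max)) = √(2·1.53×10^6/(0.66·268·2.04))
V_stall = √8482 = 92.1 m/s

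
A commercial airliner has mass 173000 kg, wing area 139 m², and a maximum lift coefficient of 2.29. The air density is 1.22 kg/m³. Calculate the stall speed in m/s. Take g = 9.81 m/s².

V_stall = 93.5 m/s

Stall occurs when L = W at CL,max. W = mg = 173000 × 9.81 = 1.697×10^6 N.
V_stall = √(2W/(ρ·S·CL,max)) = √(2 × 1.697×10^6 / (1.22 × 139 × 2.29))
V_stall = √8740 = 93.5 m/s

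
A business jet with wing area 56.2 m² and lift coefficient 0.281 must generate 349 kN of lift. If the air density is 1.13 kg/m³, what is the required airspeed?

v = 198 m/s

L = ½ρv²S·CL ⇒ v = √(2L/(ρ·S·CL))
v = √(2 × 3.49×10^5 / (1.13 × 56.2 × 0.281)) = √39110 = 198 m/s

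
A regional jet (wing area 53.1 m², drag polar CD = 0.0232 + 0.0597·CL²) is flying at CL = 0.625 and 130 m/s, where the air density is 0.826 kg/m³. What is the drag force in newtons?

D = 17200 N

CD = 0.0232 + 0.0597 × 0.625² = 0.04652
D = ½ρv²S·CD = ½ × 0.826 × 130² × 53.1 × 0.04652 = 17200 N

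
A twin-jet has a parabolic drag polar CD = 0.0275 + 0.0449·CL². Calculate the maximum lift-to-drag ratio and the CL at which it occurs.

For CD = CD0 + K·CL², (L/D)max occurs at CL* = √(CD0/K) and equals 1/(2√(K·CD0)).
(L/D)max = 1/(2√(0.0449 × 0.0275)) = 1/(2 × 0.03514) = 14.2
CL* = √(0.0275/0.0449) = 0.783

(L/D)max = 14.2, at CL = 0.783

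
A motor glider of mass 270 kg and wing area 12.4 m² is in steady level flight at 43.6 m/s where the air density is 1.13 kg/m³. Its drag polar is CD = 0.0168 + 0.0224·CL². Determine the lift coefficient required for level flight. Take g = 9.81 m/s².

Weight W = mg = 270 × 9.81 = 2648.7 N; in level flight L = W.
Dynamic pressure q = 0.5 × 1.13 × 43.6² = 1074 Pa.
CL = W/(q·S) = 2648.7 / (1074 × 12.4) = 0.1989.

CL = 0.199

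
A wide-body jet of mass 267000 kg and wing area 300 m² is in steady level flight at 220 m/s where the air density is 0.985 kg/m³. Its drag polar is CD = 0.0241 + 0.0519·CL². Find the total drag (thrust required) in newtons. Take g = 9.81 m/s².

D = 2.22×10^5 N

Weight W = mg = 267000 × 9.81 = 2.6193×10^6 N; in level flight L = W.
q = ½ρv² = ½ × 0.985 × 220² = 23840 Pa.
CL = 2W/(ρv²S) = 2×2.6193×10^6/(0.985×220²×300) = 0.3663.
CD = 0.0241 + 0.0519 × 0.3663² = 0.03106.
D = q·S·CD = 23840 × 300 × 0.03106 = 2.221×10^5 N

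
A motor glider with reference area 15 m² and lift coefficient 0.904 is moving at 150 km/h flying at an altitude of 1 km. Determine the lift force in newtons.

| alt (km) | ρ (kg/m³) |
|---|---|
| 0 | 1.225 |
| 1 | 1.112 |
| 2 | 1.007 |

At 1 km, from the table: ρ = 1.112 kg/m³.
Convert speed: v = 150 km/h ÷ 3.6 = 41.67 m/s.
Dynamic pressure q = ½ρv² = ½ × 1.112 × 41.67² = 965.3 Pa.
L = q·S·CL = 965.3 × 15 × 0.904 = 13100 N ≈ 13.1 kN

L = 13100 N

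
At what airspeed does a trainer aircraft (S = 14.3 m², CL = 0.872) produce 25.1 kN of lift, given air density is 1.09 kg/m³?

v = 60.8 m/s

L = ½ρv²S·CL ⇒ v = √(2L/(ρ·S·CL))
v = √(2 × 25100 / (1.09 × 14.3 × 0.872)) = √3693 = 60.8 m/s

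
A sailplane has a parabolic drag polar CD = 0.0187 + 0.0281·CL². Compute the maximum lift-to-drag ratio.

(L/D)max = 21.8

For CD = CD0 + K·CL², (L/D)max occurs at CL* = √(CD0/K) and equals 1/(2√(K·CD0)).
(L/D)max = 1/(2√(0.0281 × 0.0187)) = 1/(2 × 0.02292) = 21.8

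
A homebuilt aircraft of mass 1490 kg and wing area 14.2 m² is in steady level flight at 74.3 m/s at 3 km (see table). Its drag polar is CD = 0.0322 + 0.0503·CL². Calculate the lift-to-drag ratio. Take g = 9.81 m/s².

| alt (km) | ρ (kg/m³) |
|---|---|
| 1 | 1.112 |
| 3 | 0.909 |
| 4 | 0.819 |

L/D = 10.1

At 3 km, from the table: ρ = 0.909 kg/m³.
Weight W = mg = 1490 × 9.81 = 14617 N; in level flight L = W.
Dynamic pressure q = 0.5 × 0.909 × 74.3² = 2509 Pa.
CL = 2W/(ρv²S) = 2×14617/(0.909×74.3²×14.2) = 0.4103.
CD = 0.0322 + 0.0503 × 0.4103² = 0.04067.
L/D = CL/CD = 0.4103 / 0.04067 = 10.1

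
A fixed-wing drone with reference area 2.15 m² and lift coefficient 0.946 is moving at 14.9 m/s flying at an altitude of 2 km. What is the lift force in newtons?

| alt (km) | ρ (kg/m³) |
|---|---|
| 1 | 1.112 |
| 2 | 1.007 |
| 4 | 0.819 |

At 2 km, from the table: ρ = 1.007 kg/m³.
L = ½ρv²S·CL = ½ × 1.007 × 14.9² × 2.15 × 0.946 = 227 N

L = 227 N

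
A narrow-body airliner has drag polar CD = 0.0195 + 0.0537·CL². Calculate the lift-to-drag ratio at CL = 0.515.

L/D = 15.3

CD = 0.0195 + 0.0537 × 0.515² = 0.03374
L/D = CL/CD = 0.515 / 0.03374 = 15.3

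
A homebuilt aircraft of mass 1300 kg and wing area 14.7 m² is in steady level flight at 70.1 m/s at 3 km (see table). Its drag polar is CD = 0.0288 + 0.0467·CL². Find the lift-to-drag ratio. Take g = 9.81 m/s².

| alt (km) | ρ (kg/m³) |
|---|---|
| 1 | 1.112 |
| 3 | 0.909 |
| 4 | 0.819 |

L/D = 10.8

At 3 km, from the table: ρ = 0.909 kg/m³.
Level flight ⇒ L = W = m·g = 1300 × 9.81 = 12753 N.
Dynamic pressure q = 0.5 × 0.909 × 70.1² = 2233 Pa.
Required CL = L/(qS) = 12753/(2233·14.7) = 0.3884.
CD = 0.0288 + 0.0467 × 0.3884² = 0.03585.
L/D = CL/CD = 0.3884 / 0.03585 = 10.8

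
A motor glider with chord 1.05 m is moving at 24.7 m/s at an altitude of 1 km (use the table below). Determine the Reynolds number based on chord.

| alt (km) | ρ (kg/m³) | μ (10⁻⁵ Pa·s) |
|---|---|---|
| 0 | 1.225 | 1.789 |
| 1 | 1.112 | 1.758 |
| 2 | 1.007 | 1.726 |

At 1 km, from the table: ρ = 1.112 kg/m³, μ = 1.758×10⁻⁵ Pa·s.
Re = ρ·v·c/μ = 1.112 × 24.7 × 1.05 / (1.758×10⁻⁵) = 1.64×10^6

Re = 1.64×10^6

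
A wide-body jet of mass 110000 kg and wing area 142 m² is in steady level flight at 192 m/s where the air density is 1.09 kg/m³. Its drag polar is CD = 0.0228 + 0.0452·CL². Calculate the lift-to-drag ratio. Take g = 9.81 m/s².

L/D = 12.9

Level flight ⇒ L = W = m·g = 110000 × 9.81 = 1.0791×10^6 N.
q = ½ρv² = ½ × 1.09 × 192² = 20090 Pa.
CL = 2W/(ρv²S) = 2×1.0791×10^6/(1.09×192²×142) = 0.3782.
CD = 0.0228 + 0.0452 × 0.3782² = 0.02927.
L/D = CL/CD = 0.3782 / 0.02927 = 12.9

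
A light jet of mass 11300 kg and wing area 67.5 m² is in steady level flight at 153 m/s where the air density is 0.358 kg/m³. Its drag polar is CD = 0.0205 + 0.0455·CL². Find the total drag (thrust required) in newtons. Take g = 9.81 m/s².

D = 7780 N

Weight W = mg = 11300 × 9.81 = 1.1085×10^5 N; in level flight L = W.
q = ½ρv² = ½ × 0.358 × 153² = 4190 Pa.
CL = 2W/(ρv²S) = 2×1.1085×10^5/(0.358×153²×67.5) = 0.3919.
CD = 0.0205 + 0.0455 × 0.3919² = 0.02749.
D = q·S·CD = 4190 × 67.5 × 0.02749 = 7775 N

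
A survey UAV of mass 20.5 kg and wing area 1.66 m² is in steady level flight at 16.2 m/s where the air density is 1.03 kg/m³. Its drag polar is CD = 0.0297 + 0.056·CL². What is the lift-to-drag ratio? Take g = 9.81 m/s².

L/D = 12

Weight W = mg = 20.5 × 9.81 = 201.11 N; in level flight L = W.
q = ½ρv² = ½ × 1.03 × 16.2² = 135.2 Pa.
Required CL = L/(qS) = 201.11/(135.2·1.66) = 0.8963.
CD = 0.0297 + 0.056 × 0.8963² = 0.07469.
L/D = CL/CD = 0.8963 / 0.07469 = 12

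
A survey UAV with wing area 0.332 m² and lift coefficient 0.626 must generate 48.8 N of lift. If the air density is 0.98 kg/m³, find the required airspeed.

L = ½ρv²S·CL ⇒ v = √(2L/(ρ·S·CL))
v = √(2 × 48.8 / (0.98 × 0.332 × 0.626)) = √479.2 = 21.9 m/s

v = 21.9 m/s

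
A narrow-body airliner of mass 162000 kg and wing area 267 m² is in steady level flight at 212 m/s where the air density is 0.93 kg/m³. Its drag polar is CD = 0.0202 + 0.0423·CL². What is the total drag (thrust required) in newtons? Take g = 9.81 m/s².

D = 1.32×10^5 N

In steady level flight, lift balances weight: W = mg = 162000 × 9.81 = 1.5892×10^6 N.
q = ½ρv² = ½ × 0.93 × 212² = 20900 Pa.
CL = 2W/(ρv²S) = 2×1.5892×10^6/(0.93×212²×267) = 0.2848.
CD = 0.0202 + 0.0423 × 0.2848² = 0.02363.
D = q·S·CD = 20900 × 267 × 0.02363 = 1.319×10^5 N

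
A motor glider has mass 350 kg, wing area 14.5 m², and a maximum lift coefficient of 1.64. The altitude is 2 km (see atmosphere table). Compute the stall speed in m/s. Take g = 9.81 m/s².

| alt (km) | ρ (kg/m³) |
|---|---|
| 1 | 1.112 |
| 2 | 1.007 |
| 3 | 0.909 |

V_stall = 16.9 m/s

At 2 km, from the table: ρ = 1.007 kg/m³.
Weight W = mg = 350 × 9.81 = 3434 N.
From L = ½ρV²S·CL,max = W: V_stall = √(2W/(ρSCL,max)) = √(2·3434/(1.007·14.5·1.64))
V_stall = √286.8 = 16.9 m/s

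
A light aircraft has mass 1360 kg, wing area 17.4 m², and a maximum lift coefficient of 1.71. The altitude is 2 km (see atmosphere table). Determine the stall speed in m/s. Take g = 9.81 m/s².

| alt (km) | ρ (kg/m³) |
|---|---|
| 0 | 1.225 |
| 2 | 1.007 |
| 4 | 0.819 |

V_stall = 29.8 m/s

At 2 km, from the table: ρ = 1.007 kg/m³.
Weight W = mg = 1360 × 9.81 = 13340 N.
From L = ½ρV²S·CL,max = W: V_stall = √(2W/(ρSCL,max)) = √(2·13340/(1.007·17.4·1.71))
V_stall = √890.6 = 29.8 m/s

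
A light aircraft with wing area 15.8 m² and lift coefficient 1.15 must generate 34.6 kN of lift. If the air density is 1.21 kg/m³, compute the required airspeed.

v = 56.1 m/s

L = ½ρv²S·CL ⇒ v = √(2L/(ρ·S·CL))
v = √(2 × 34600 / (1.21 × 15.8 × 1.15)) = √3148 = 56.1 m/s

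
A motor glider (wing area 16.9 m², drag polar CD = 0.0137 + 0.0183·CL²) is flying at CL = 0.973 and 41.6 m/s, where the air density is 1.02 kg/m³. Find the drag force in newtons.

CD = 0.0137 + 0.0183 × 0.973² = 0.03103
D = ½ρv²S·CD = ½ × 1.02 × 41.6² × 16.9 × 0.03103 = 463 N

D = 463 N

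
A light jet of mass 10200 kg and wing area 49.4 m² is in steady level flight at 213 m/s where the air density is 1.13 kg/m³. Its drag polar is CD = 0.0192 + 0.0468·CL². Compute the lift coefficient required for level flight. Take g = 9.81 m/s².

CL = 0.079

Weight W = mg = 10200 × 9.81 = 1.0006×10^5 N; in level flight L = W.
Dynamic pressure q = 0.5 × 1.13 × 213² = 25630 Pa.
CL = 2W/(ρv²S) = 2×1.0006×10^5/(1.13×213²×49.4) = 0.07902.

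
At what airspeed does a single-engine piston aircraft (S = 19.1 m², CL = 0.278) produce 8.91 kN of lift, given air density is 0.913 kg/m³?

L = ½ρv²S·CL ⇒ v = √(2L/(ρ·S·CL))
v = √(2 × 8910 / (0.913 × 19.1 × 0.278)) = √3676 = 60.6 m/s

v = 60.6 m/s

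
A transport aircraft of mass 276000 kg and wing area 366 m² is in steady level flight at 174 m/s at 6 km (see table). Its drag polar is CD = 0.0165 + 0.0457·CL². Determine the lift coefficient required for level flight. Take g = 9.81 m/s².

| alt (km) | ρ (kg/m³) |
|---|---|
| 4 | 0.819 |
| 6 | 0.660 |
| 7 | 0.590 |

CL = 0.74

At 6 km, from the table: ρ = 0.660 kg/m³.
Weight W = mg = 276000 × 9.81 = 2.7076×10^6 N; in level flight L = W.
Dynamic pressure q = 0.5 × 0.66 × 174² = 9991 Pa.
CL = W/(q·S) = 2.7076×10^6 / (9991 × 366) = 0.7404.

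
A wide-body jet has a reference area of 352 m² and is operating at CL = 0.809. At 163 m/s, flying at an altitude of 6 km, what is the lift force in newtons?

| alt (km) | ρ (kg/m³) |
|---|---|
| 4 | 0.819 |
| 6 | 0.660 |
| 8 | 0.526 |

L = 2.5×10^6 N

At 6 km, from the table: ρ = 0.660 kg/m³.
Dynamic pressure q = ½ρv² = ½ × 0.66 × 163² = 8768 Pa.
L = q·S·CL = 8768 × 352 × 0.809 = 2.5×10^6 N ≈ 2500 kN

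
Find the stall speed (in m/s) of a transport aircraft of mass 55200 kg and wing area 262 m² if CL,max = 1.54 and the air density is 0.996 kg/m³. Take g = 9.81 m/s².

V_stall = 51.9 m/s

Stall occurs when L = W at CL,max. W = mg = 55200 × 9.81 = 5.415×10^5 N.
V_stall = √(2W/(ρ·S·CL,max)) = √(2 × 5.415×10^5 / (0.996 × 262 × 1.54))
V_stall = √2695 = 51.9 m/s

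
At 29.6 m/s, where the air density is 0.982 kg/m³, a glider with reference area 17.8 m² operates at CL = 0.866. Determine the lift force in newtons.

L = 6630 N

Dynamic pressure q = ½ρv² = ½ × 0.982 × 29.6² = 430.2 Pa.
L = q·S·CL = 430.2 × 17.8 × 0.866 = 6630 N ≈ 6.63 kN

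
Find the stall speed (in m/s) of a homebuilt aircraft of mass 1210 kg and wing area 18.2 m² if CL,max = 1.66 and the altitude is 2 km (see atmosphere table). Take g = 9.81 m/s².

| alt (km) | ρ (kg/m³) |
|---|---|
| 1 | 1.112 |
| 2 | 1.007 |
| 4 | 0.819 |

V_stall = 27.9 m/s

At 2 km, from the table: ρ = 1.007 kg/m³.
Weight W = mg = 1210 × 9.81 = 11870 N.
From L = ½ρV²S·CL,max = W: V_stall = √(2W/(ρSCL,max)) = √(2·11870/(1.007·18.2·1.66))
V_stall = √780.3 = 27.9 m/s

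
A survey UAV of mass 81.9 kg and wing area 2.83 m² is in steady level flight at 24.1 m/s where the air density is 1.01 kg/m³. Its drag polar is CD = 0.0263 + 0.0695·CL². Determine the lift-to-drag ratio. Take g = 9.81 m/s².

L/D = 10.6

In steady level flight, lift balances weight: W = mg = 81.9 × 9.81 = 803.44 N.
q = ½ρv² = ½ × 1.01 × 24.1² = 293.3 Pa.
Required CL = L/(qS) = 803.44/(293.3·2.83) = 0.9679.
CD = 0.0263 + 0.0695 × 0.9679² = 0.09141.
L/D = CL/CD = 0.9679 / 0.09141 = 10.6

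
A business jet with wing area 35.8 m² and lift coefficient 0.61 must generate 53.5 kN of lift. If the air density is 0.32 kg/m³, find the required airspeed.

v = 124 m/s

L = ½ρv²S·CL ⇒ v = √(2L/(ρ·S·CL))
v = √(2 × 53500 / (0.32 × 35.8 × 0.61)) = √15310 = 124 m/s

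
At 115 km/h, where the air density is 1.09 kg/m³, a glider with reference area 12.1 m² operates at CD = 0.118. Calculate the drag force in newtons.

D = 794 N

Convert speed: v = 115 km/h ÷ 3.6 = 31.94 m/s.
D = ½ρv²S·CD = ½ × 1.09 × 31.94² × 12.1 × 0.118 = 794 N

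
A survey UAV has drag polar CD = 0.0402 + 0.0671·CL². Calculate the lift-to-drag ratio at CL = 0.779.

L/D = 9.63

CD = 0.0402 + 0.0671 × 0.779² = 0.08092
L/D = CL/CD = 0.779 / 0.08092 = 9.63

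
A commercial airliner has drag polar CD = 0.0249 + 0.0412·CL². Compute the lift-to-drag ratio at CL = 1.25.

CD = 0.0249 + 0.0412 × 1.25² = 0.08927
L/D = CL/CD = 1.25 / 0.08927 = 14

L/D = 14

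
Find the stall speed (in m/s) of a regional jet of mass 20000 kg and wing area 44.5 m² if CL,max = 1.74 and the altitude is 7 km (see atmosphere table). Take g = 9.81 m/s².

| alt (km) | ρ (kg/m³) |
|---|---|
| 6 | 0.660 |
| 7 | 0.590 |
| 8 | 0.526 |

At 7 km, from the table: ρ = 0.590 kg/m³.
At stall, lift equals weight: L = W = m·g = 20000 × 9.81 = 1.962×10^5 N.
From L = ½ρV²S·CL,max = W: V_stall = √(2W/(ρSCL,max)) = √(2·1.962×10^5/(0.59·44.5·1.74))
V_stall = √8589 = 92.7 m/s

V_stall = 92.7 m/s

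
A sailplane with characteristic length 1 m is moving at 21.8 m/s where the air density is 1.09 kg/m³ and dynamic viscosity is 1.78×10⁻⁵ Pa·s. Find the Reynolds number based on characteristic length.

Re = 1.33×10^6

Re = ρ·v·c/μ = 1.09 × 21.8 × 1 / (1.78×10⁻⁵) = 1.33×10^6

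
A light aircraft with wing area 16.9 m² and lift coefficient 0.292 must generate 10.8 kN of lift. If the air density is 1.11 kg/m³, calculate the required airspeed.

L = ½ρv²S·CL ⇒ v = √(2L/(ρ·S·CL))
v = √(2 × 10800 / (1.11 × 16.9 × 0.292)) = √3943 = 62.8 m/s

v = 62.8 m/s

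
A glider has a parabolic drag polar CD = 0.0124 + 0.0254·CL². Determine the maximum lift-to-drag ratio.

(L/D)max = 28.2

For CD = CD0 + K·CL², (L/D)max occurs at CL* = √(CD0/K) and equals 1/(2√(K·CD0)).
(L/D)max = 1/(2√(0.0254 × 0.0124)) = 1/(2 × 0.01775) = 28.2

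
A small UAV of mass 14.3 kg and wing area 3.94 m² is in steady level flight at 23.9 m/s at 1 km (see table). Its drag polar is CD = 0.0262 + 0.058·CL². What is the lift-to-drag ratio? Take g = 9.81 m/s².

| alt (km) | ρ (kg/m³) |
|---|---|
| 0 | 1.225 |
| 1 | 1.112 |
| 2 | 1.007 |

At 1 km, from the table: ρ = 1.112 kg/m³.
Level flight ⇒ L = W = m·g = 14.3 × 9.81 = 140.28 N.
Dynamic pressure q = 0.5 × 1.112 × 23.9² = 317.6 Pa.
CL = W/(q·S) = 140.28 / (317.6 × 3.94) = 0.1121.
CD = 0.0262 + 0.058 × 0.1121² = 0.02693.
L/D = CL/CD = 0.1121 / 0.02693 = 4.16

L/D = 4.16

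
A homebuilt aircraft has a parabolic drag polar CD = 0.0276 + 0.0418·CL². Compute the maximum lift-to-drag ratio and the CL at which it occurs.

For CD = CD0 + K·CL², (L/D)max occurs at CL* = √(CD0/K) and equals 1/(2√(K·CD0)).
(L/D)max = 1/(2√(0.0418 × 0.0276)) = 1/(2 × 0.03397) = 14.7
CL* = √(0.0276/0.0418) = 0.813

(L/D)max = 14.7, at CL = 0.813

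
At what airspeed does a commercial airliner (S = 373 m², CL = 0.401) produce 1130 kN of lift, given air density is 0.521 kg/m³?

v = 170 m/s

L = ½ρv²S·CL ⇒ v = √(2L/(ρ·S·CL))
v = √(2 × 1.13×10^6 / (0.521 × 373 × 0.401)) = √29000 = 170 m/s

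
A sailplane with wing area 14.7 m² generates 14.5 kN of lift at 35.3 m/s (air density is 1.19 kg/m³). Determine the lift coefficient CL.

From L = ½ρv²S·CL, rearranging gives CL = 2L/(ρv²S).
CL = 2 × 14500 / (1.19 × 35.3² × 14.7) = 1.33

CL = 1.33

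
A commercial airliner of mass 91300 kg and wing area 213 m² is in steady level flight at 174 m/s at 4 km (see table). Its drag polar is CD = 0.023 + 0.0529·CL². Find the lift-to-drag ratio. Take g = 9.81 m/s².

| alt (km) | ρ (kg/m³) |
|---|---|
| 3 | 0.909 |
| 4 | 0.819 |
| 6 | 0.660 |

At 4 km, from the table: ρ = 0.819 kg/m³.
Level flight ⇒ L = W = m·g = 91300 × 9.81 = 8.9565×10^5 N.
q = ½ρv² = ½ × 0.819 × 174² = 12400 Pa.
CL = 2W/(ρv²S) = 2×8.9565×10^5/(0.819×174²×213) = 0.3392.
CD = 0.023 + 0.0529 × 0.3392² = 0.02909.
L/D = CL/CD = 0.3392 / 0.02909 = 11.7

L/D = 11.7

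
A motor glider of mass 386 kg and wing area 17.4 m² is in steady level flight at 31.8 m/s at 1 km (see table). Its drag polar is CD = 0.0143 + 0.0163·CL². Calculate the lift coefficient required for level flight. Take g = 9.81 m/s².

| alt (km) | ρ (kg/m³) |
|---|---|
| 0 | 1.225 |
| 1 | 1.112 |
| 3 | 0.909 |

CL = 0.387

At 1 km, from the table: ρ = 1.112 kg/m³.
Level flight ⇒ L = W = m·g = 386 × 9.81 = 3786.7 N.
Dynamic pressure q = 0.5 × 1.112 × 31.8² = 562.2 Pa.
Required CL = L/(qS) = 3786.7/(562.2·17.4) = 0.3871.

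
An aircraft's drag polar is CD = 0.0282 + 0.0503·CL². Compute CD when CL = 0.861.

CD = 0.0282 + 0.0503 × 0.861² = 0.0282 + 0.03729 = 0.0655

CD = 0.0655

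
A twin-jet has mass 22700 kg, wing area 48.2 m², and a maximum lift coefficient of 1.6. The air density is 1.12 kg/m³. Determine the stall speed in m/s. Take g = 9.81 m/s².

V_stall = 71.8 m/s

At stall, lift equals weight: L = W = m·g = 22700 × 9.81 = 2.227×10^5 N.
From L = ½ρV²S·CL,max = W: V_stall = √(2W/(ρSCL,max)) = √(2·2.227×10^5/(1.12·48.2·1.6))
V_stall = √5156 = 71.8 m/s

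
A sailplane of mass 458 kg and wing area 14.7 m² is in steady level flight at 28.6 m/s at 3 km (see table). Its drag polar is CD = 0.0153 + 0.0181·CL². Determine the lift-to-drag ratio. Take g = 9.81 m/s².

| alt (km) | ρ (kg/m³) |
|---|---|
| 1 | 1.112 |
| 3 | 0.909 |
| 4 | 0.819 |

L/D = 29.9

At 3 km, from the table: ρ = 0.909 kg/m³.
Level flight ⇒ L = W = m·g = 458 × 9.81 = 4493 N.
Dynamic pressure q = 0.5 × 0.909 × 28.6² = 371.8 Pa.
CL = W/(q·S) = 4493 / (371.8 × 14.7) = 0.8222.
CD = 0.0153 + 0.0181 × 0.8222² = 0.02753.
L/D = CL/CD = 0.8222 / 0.02753 = 29.9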